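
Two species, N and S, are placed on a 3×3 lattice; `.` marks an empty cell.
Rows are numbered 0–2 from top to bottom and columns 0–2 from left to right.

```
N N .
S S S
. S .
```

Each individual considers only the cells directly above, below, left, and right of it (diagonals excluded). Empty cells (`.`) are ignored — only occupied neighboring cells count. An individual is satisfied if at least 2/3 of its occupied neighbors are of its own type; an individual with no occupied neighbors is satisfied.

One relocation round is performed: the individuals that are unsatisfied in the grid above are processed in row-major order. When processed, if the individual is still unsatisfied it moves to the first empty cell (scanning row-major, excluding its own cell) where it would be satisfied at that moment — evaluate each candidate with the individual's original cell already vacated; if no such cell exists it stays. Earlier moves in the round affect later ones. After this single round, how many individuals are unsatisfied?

Initially unsatisfied (in order): (0,0), (0,1), (1,0).
  (0,0): no empty cell satisfies it; stays.
  (0,1): no empty cell satisfies it; stays.
  (1,0) → (2,0).
Resulting grid:
N N .
. S S
S S .
Unsatisfied now: (0,1).

1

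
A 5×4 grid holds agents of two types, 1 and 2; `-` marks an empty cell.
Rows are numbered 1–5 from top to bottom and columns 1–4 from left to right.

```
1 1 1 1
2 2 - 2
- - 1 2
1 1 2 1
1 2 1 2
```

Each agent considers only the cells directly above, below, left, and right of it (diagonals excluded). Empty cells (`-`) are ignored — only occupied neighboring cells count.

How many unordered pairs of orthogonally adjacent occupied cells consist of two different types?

14

Scan each occupied cell's neighbors to the right and below so each pair is counted once.
Row 1: 1(1,1)–1(1,2)= 1(1,1)–2(2,1)≠ 1(1,2)–1(1,3)= 1(1,2)–2(2,2)≠ 1(1,3)–1(1,4)= 1(1,4)–2(2,4)≠  → 3/6 unlike.
Row 2: 2(2,1)–2(2,2)= 2(2,4)–2(3,4)=  → 0/2 unlike.
Row 3: 1(3,3)–2(3,4)≠ 1(3,3)–2(4,3)≠ 2(3,4)–1(4,4)≠  → 3/3 unlike.
Row 4: 1(4,1)–1(4,2)= 1(4,1)–1(5,1)= 1(4,2)–2(4,3)≠ 1(4,2)–2(5,2)≠ 2(4,3)–1(4,4)≠ 2(4,3)–1(5,3)≠ 1(4,4)–2(5,4)≠  → 5/7 unlike.
Row 5: 1(5,1)–2(5,2)≠ 2(5,2)–1(5,3)≠ 1(5,3)–2(5,4)≠  → 3/3 unlike.
Total adjacent occupied pairs: 21; unlike-type pairs: 14.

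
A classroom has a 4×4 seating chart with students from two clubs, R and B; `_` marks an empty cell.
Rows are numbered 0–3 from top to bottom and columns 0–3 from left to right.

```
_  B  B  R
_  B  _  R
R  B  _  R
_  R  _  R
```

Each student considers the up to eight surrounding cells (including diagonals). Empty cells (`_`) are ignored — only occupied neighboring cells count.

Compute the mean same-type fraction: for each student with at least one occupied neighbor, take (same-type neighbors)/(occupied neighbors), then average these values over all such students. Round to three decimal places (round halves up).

(0,1)B 2/2
(0,2)B 2/4
(0,3)R 1/2
(1,1)B 3/4
(1,3)R 2/3
(2,0)R 1/3
(2,1)B 1/3
(2,3)R 2/2
(3,1)R 1/2
(3,3)R 1/1
Sum over 10 students: 2/2 + 2/4 + 1/2 + 3/4 + 2/3 + 1/3 + 1/3 + 2/2 + 1/2 + 1/1 = 79/12; mean = 79/12 ÷ 10 = 79/120 = 0.658333… → 0.658.

0.658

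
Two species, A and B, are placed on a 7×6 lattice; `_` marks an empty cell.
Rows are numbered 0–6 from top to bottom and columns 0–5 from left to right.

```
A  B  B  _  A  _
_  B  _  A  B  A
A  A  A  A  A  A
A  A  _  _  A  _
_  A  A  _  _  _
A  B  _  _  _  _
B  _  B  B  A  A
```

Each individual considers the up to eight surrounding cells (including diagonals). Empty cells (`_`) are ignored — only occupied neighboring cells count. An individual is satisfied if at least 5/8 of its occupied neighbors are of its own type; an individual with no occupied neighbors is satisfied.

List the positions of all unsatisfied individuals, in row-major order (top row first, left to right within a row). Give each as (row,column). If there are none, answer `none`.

(0,0), (1,1), (1,4), (5,0), (5,1), (6,0), (6,3), (6,4)

Row 0: (0,0)A 0/2 ✗ · (0,1)B 2/3 ✓ · (0,2)B 2/3 ✓ · (0,4)A 2/3 ✓
Row 1: (1,1)B 2/6 ✗ · (1,3)A 4/6 ✓ · (1,4)B 0/6 ✗ · (1,5)A 3/4 ✓
Row 2: (2,0)A 3/4 ✓ · (2,1)A 4/5 ✓ · (2,2)A 4/5 ✓ · (2,3)A 4/5 ✓ · (2,4)A 5/6 ✓ · (2,5)A 3/4 ✓
Row 3: (3,0)A 4/4 ✓ · (3,1)A 6/6 ✓ · (3,4)A 3/3 ✓
Row 4: (4,1)A 4/5 ✓ · (4,2)A 2/3 ✓
Row 5: (5,0)A 1/3 ✗ · (5,1)B 2/5 ✗
Row 6: (6,0)B 1/2 ✗ · (6,2)B 2/2 ✓ · (6,3)B 1/2 ✗ · (6,4)A 1/2 ✗ · (6,5)A 1/1 ✓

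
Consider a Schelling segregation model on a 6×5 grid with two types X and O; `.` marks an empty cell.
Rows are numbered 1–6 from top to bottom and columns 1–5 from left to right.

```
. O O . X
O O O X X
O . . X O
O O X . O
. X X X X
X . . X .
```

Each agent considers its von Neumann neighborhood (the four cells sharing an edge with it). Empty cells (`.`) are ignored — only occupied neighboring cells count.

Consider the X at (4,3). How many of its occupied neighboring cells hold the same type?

Occupied neighbors of (4,3): (5,3)=X, (4,2)=O.
Same type (X): 1 of 2.

1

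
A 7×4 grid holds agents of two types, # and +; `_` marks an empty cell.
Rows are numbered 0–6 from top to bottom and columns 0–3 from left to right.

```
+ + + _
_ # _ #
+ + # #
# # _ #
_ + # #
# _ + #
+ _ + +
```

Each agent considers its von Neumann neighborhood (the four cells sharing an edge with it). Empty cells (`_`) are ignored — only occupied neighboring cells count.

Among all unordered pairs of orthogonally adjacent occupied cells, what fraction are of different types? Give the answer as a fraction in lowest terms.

11/23

Scan each occupied cell's neighbors to the right and below so each pair is counted once.
From row 0: 1 unlike of 3 pairs (running 1/3).
From row 1: 1 unlike of 2 pairs (running 2/5).
From row 2: 3 unlike of 6 pairs (running 5/11).
From row 3: 1 unlike of 3 pairs (running 6/14).
From row 4: 2 unlike of 4 pairs (running 8/18).
From row 5: 3 unlike of 4 pairs (running 11/22).
From row 6: 0 unlike of 1 pairs (running 11/23).
Total adjacent occupied pairs: 23; unlike-type pairs: 11.
11/23 is already in lowest terms.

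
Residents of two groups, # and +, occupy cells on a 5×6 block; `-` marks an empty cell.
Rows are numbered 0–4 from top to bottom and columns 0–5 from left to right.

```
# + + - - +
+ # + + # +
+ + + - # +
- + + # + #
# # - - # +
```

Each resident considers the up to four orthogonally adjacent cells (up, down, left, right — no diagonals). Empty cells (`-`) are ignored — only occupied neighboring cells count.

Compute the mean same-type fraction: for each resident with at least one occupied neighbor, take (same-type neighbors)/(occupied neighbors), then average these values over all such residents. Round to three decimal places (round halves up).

0.465

(0,0)# 0/2
(0,1)+ 1/3
(0,2)+ 2/2
(0,5)+ 1/1
(1,0)+ 1/3
(1,1)# 0/4
(1,2)+ 3/4
(1,3)+ 1/2
(1,4)# 1/3
(1,5)+ 2/3
(2,0)+ 2/2
(2,1)+ 3/4
(2,2)+ 3/3
(2,4)# 1/3
(2,5)+ 1/3
(3,1)+ 2/3
(3,2)+ 2/3
(3,3)# 0/2
(3,4)+ 0/4
(3,5)# 0/3
(4,0)# 1/1
(4,1)# 1/2
(4,4)# 0/2
(4,5)+ 0/2
Sum over 24 residents: 0/2 + 1/3 + 2/2 + 1/1 + 1/3 + 0/4 + 3/4 + 1/2 + 1/3 + 2/3 + 2/2 + 3/4 + 3/3 + 1/3 + 1/3 + 2/3 + 2/3 + 0/2 + 0/4 + 0/3 + 1/1 + 1/2 + 0/2 + 0/2 = 67/6; mean = 67/6 ÷ 24 = 67/144 = 0.465277… → 0.465.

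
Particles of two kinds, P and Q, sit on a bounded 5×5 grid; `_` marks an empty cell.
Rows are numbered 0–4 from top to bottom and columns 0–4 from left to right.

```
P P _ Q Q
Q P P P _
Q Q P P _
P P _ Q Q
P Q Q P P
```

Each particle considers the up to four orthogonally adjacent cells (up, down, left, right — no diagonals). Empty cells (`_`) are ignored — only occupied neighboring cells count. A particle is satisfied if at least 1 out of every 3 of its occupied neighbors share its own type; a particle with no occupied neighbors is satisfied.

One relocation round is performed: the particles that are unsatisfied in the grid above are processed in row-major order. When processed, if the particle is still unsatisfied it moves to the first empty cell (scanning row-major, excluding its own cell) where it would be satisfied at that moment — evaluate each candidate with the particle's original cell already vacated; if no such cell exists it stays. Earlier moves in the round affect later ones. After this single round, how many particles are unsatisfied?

Initially unsatisfied (in order): (2,1).
  (2,1) → (0,2).
Resulting grid:
P P Q Q Q
Q P P P _
Q _ P P _
P P _ Q Q
P Q Q P P
All satisfied now.

0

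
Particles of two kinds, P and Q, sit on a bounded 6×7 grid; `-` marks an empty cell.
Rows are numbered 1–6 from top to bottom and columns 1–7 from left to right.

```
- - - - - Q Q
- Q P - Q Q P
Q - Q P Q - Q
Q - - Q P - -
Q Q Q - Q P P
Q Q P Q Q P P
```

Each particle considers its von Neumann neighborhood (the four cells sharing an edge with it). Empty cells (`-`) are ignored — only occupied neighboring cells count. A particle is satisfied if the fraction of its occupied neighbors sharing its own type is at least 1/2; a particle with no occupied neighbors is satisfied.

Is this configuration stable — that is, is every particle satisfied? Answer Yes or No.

Row 1: (1,6)Q 2/2 ✓ · (1,7)Q 1/2 ✓
Row 2: (2,2)Q 0/1 ✗ · (2,3)P 0/2 ✗ · (2,5)Q 2/2 ✓ · (2,6)Q 2/3 ✓ · (2,7)P 0/3 ✗
Row 3: (3,1)Q 1/1 ✓ · (3,3)Q 0/2 ✗ · (3,4)P 0/3 ✗ · (3,5)Q 1/3 ✗ · (3,7)Q 0/1 ✗
Row 4: (4,1)Q 2/2 ✓ · (4,4)Q 0/2 ✗ · (4,5)P 0/3 ✗
Row 5: (5,1)Q 3/3 ✓ · (5,2)Q 3/3 ✓ · (5,3)Q 1/2 ✓ · (5,5)Q 1/3 ✗ · (5,6)P 2/3 ✓ · (5,7)P 2/2 ✓
Row 6: (6,1)Q 2/2 ✓ · (6,2)Q 2/3 ✓ · (6,3)P 0/3 ✗ · (6,4)Q 1/2 ✓ · (6,5)Q 2/3 ✓ · (6,6)P 2/3 ✓ · (6,7)P 2/2 ✓
For instance (2,2) has only 0/1 same-type neighbors, below 1/2.

No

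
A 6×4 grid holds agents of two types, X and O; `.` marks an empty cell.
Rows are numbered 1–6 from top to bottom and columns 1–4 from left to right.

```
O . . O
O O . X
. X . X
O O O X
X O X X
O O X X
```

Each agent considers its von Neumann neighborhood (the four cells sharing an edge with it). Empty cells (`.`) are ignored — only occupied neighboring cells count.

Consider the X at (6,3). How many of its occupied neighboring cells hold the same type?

Occupied neighbors of (6,3): (5,3)=X, (6,2)=O, (6,4)=X.
Same type (X): 2 of 3.

2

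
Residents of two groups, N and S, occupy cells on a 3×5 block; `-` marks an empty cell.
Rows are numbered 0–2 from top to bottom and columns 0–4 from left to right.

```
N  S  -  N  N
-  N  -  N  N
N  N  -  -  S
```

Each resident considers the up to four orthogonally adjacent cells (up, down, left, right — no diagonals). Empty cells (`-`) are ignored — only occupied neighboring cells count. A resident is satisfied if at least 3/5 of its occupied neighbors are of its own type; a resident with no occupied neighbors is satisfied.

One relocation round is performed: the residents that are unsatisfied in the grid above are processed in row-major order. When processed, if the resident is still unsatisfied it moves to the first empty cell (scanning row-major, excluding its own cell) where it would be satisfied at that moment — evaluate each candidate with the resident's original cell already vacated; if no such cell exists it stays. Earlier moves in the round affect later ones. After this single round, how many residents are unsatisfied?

2

Initially unsatisfied (in order): (0,0), (0,1), (1,1), (2,4).
  (0,0) → (1,0).
  (0,1): no empty cell satisfies it; stays.
  (1,1): now satisfied by earlier moves; stays.
  (2,4): no empty cell satisfies it; stays.
Resulting grid:
- S - N N
N N - N N
N N - - S
Unsatisfied now: (0,1), (2,4).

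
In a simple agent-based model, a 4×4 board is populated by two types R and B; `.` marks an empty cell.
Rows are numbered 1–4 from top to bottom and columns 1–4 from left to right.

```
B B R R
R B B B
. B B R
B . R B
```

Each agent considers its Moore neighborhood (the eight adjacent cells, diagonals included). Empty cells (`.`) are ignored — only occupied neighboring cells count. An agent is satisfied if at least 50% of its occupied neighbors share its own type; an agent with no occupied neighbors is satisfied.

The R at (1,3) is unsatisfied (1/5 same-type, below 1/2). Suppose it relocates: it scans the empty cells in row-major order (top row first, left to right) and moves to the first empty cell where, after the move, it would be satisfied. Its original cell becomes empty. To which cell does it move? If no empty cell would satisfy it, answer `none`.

Vacating (1,3). Empty cells in order:
  (3,1): 1/4 same-type → still unsatisfied.
  (4,2): 1/4 same-type → still unsatisfied.

none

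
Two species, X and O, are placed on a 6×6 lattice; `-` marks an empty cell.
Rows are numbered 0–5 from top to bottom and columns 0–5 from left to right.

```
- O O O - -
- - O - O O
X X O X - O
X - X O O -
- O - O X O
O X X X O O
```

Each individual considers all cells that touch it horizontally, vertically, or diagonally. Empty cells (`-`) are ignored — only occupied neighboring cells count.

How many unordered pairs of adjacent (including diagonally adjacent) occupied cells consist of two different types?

24

Scan each occupied cell's neighbors to the right and below (and the two forward diagonals) so each pair is counted once.
From row 0: 0 unlike of 6 pairs (running 0/6).
From row 1: 3 unlike of 7 pairs (running 3/13).
From row 2: 5 unlike of 12 pairs (running 8/25).
From row 3: 6 unlike of 10 pairs (running 14/35).
From row 4: 8 unlike of 13 pairs (running 22/48).
From row 5: 2 unlike of 5 pairs (running 24/53).
Total adjacent occupied pairs: 53; unlike-type pairs: 24.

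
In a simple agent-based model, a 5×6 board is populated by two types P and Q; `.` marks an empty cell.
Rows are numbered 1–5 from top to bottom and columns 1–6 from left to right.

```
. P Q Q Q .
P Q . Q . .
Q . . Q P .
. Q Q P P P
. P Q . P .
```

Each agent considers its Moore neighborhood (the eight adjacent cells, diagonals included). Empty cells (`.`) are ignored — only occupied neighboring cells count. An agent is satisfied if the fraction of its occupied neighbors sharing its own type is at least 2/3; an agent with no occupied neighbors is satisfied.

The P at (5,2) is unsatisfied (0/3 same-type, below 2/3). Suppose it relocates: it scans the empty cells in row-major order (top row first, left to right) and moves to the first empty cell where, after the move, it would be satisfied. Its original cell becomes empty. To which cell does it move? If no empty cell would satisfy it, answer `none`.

(1,1)

Vacating (5,2). Empty cells in order:
  (1,1): 2/3 same-type → satisfied — stop here.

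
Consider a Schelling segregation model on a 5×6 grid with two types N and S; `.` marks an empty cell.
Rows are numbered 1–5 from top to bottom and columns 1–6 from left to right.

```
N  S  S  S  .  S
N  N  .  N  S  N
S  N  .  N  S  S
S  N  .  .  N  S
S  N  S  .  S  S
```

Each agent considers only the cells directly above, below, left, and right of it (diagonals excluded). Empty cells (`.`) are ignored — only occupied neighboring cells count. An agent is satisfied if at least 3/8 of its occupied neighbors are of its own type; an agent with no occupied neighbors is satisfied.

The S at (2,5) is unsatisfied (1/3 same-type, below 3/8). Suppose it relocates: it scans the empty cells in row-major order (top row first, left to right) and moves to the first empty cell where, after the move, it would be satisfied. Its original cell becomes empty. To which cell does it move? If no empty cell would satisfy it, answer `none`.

(1,5)

Vacating (2,5). Empty cells in order:
  (1,5): 2/2 same-type → satisfied — stop here.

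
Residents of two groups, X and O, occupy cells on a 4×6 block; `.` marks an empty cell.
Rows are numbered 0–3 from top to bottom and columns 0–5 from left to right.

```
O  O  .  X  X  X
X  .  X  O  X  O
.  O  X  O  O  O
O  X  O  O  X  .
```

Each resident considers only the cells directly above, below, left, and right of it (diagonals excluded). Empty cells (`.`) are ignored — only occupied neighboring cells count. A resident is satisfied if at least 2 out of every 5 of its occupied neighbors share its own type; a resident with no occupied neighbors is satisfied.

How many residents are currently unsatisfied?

(0,0)O 1/2 satisfied
(0,1)O 1/1 satisfied
(0,3)X 1/2 satisfied
(0,4)X 3/3 satisfied
(0,5)X 1/2 satisfied
(1,0)X 0/1 not
(1,2)X 1/2 satisfied
(1,3)O 1/4 not
(1,4)X 1/4 not
(1,5)O 1/3 not
(2,1)O 0/2 not
(2,2)X 1/4 not
(2,3)O 3/4 satisfied
(2,4)O 2/4 satisfied
(2,5)O 2/2 satisfied
(3,0)O 0/1 not
(3,1)X 0/3 not
(3,2)O 1/3 not
(3,3)O 2/3 satisfied
(3,4)X 0/2 not
Unsatisfied: (1,0), (1,3), (1,4), (1,5), (2,1), (2,2), (3,0), (3,1), (3,2), (3,4) — 10 in total.

10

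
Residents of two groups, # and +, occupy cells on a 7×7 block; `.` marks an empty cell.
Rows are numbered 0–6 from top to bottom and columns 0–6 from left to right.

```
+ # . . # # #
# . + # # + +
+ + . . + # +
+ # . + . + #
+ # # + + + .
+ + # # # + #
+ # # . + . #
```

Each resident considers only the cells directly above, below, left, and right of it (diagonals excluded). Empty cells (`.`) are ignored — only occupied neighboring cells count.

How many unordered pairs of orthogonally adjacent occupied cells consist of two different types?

Scan each occupied cell's neighbors to the right and below so each pair is counted once.
From row 0: 4 unlike of 7 pairs (running 4/7).
From row 1: 5 unlike of 8 pairs (running 9/15).
From row 2: 5 unlike of 7 pairs (running 14/22).
From row 3: 2 unlike of 6 pairs (running 16/28).
From row 4: 5 unlike of 11 pairs (running 21/39).
From row 5: 5 unlike of 11 pairs (running 26/50).
From row 6: 1 unlike of 2 pairs (running 27/52).
Total adjacent occupied pairs: 52; unlike-type pairs: 27.

27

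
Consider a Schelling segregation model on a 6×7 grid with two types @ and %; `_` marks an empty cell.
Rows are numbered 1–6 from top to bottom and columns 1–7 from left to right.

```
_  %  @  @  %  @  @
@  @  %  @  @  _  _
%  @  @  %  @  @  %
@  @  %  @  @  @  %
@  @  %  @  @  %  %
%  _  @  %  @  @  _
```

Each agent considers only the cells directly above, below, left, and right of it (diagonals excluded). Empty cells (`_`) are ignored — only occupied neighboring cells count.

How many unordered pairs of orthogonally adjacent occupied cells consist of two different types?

31

Scan each occupied cell's neighbors to the right and below so each pair is counted once.
From row 1: 6 unlike of 9 pairs (running 6/9).
From row 2: 5 unlike of 9 pairs (running 11/18).
From row 3: 7 unlike of 13 pairs (running 18/31).
From row 4: 4 unlike of 13 pairs (running 22/44).
From row 5: 7 unlike of 11 pairs (running 29/55).
From row 6: 2 unlike of 3 pairs (running 31/58).
Total adjacent occupied pairs: 58; unlike-type pairs: 31.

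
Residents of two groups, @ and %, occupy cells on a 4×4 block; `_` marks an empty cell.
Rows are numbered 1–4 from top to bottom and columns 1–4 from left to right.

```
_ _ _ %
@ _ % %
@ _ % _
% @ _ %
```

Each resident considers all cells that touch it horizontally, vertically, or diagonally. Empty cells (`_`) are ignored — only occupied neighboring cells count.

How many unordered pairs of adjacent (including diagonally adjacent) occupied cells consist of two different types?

Scan each occupied cell's neighbors to the right and below (and the two forward diagonals) so each pair is counted once.
Row 1: %(1,4)–%(2,4)= %(1,4)–%(2,3)=  → 0/2 unlike.
Row 2: @(2,1)–@(3,1)= %(2,3)–%(2,4)= %(2,3)–%(3,3)= %(2,4)–%(3,3)=  → 0/4 unlike.
Row 3: @(3,1)–%(4,1)≠ @(3,1)–@(4,2)= %(3,3)–%(4,4)= %(3,3)–@(4,2)≠  → 2/4 unlike.
Row 4: %(4,1)–@(4,2)≠  → 1/1 unlike.
Total adjacent occupied pairs: 11; unlike-type pairs: 3.

3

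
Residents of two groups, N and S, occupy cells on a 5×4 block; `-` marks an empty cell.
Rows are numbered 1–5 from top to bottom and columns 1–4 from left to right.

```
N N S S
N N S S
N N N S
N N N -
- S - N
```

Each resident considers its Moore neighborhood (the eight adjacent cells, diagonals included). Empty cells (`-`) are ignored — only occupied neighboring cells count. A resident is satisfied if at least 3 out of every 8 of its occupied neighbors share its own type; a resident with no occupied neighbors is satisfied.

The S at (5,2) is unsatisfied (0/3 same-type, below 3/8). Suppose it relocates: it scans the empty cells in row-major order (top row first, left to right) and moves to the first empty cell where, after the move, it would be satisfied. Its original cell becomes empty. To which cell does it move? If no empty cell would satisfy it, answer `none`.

none

Vacating (5,2). Empty cells in order:
  (4,4): 1/4 same-type → still unsatisfied.
  (5,1): 0/2 same-type → still unsatisfied.
  (5,3): 0/3 same-type → still unsatisfied.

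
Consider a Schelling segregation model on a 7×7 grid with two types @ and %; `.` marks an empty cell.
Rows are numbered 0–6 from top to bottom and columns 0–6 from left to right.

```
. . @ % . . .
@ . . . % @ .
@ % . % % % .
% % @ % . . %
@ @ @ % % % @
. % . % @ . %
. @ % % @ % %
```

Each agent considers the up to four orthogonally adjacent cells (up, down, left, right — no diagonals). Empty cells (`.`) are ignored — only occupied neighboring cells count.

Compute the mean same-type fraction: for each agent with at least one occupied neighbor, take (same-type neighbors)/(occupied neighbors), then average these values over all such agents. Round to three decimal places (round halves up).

0.461

(0,2)@ 0/1
(0,3)% 0/1
(1,0)@ 1/1
(1,4)% 1/2
(1,5)@ 0/2
(2,0)@ 1/3
(2,1)% 1/2
(2,3)% 2/2
(2,4)% 3/3
(2,5)% 1/2
(3,0)% 1/3
(3,1)% 2/4
(3,2)@ 1/3
(3,3)% 2/3
(3,6)% 0/1
(4,0)@ 1/2
(4,1)@ 2/4
(4,2)@ 2/3
(4,3)% 3/4
(4,4)% 2/3
(4,5)% 1/2
(4,6)@ 0/3
(5,1)% 0/2
(5,3)% 2/3
(5,4)@ 1/3
(5,6)% 1/2
(6,1)@ 0/2
(6,2)% 1/2
(6,3)% 2/3
(6,4)@ 1/3
(6,5)% 1/2
(6,6)% 2/2
Sum over 32 agents: 0/1 + 0/1 + 1/1 + 1/2 + 0/2 + 1/3 + 1/2 + 2/2 + 3/3 + 1/2 + 1/3 + 2/4 + 1/3 + 2/3 + 0/1 + 1/2 + 2/4 + 2/3 + 3/4 + 2/3 + 1/2 + 0/3 + 0/2 + 2/3 + 1/3 + 1/2 + 0/2 + 1/2 + 2/3 + 1/3 + 1/2 + 2/2 = 59/4; mean = 59/4 ÷ 32 = 59/128 = 0.460937… → 0.461.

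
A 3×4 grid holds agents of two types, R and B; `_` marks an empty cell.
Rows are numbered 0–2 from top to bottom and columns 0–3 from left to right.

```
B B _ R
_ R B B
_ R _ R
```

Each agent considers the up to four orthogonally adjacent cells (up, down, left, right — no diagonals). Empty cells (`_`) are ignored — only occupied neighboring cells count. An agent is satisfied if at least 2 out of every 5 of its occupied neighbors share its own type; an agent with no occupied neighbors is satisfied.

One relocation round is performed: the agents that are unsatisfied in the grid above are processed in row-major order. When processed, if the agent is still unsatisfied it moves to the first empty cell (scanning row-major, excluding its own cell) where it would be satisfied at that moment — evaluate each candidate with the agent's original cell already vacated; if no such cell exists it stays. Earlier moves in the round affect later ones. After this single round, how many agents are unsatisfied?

0

Initially unsatisfied (in order): (0,3), (1,1), (1,3), (2,3).
  (0,3) → (1,0).
  (1,1): now satisfied by earlier moves; stays.
  (1,3): now satisfied by earlier moves; stays.
  (2,3) → (2,0).
Resulting grid:
B B _ _
R R B B
R R _ _
All satisfied now.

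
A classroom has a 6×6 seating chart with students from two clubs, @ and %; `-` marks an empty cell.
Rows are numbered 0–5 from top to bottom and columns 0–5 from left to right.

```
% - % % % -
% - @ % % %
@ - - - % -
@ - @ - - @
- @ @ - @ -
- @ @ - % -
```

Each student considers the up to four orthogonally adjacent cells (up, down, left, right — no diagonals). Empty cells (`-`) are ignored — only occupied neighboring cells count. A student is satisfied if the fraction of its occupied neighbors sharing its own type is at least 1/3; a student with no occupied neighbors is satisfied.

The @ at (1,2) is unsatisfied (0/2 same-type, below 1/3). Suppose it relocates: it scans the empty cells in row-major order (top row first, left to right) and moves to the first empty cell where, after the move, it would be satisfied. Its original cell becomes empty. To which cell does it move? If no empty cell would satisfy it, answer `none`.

Vacating (1,2). Empty cells in order:
  (0,1): 0/2 same-type → still unsatisfied.
  (0,5): 0/2 same-type → still unsatisfied.
  (1,1): 0/1 same-type → still unsatisfied.
  (2,1): 1/1 same-type → satisfied — stop here.

(2,1)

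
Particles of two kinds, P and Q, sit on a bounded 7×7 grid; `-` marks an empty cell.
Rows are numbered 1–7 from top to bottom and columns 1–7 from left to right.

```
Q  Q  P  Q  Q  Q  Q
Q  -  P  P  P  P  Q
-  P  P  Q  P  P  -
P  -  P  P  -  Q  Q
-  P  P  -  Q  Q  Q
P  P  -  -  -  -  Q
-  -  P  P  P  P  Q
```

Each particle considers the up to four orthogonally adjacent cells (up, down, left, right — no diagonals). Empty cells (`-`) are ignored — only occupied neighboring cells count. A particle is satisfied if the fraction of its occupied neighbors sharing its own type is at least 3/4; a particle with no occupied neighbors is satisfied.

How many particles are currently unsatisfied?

15

Row 1: (1,1)Q 2/2 satisfied · (1,2)Q 1/2 not · (1,3)P 1/3 not · (1,4)Q 1/3 not · (1,5)Q 2/3 not · (1,6)Q 2/3 not · (1,7)Q 2/2 satisfied
Row 2: (2,1)Q 1/1 satisfied · (2,3)P 3/3 satisfied · (2,4)P 2/4 not · (2,5)P 3/4 satisfied · (2,6)P 2/4 not · (2,7)Q 1/2 not
Row 3: (3,2)P 1/1 satisfied · (3,3)P 3/4 satisfied · (3,4)Q 0/4 not · (3,5)P 2/3 not · (3,6)P 2/3 not
Row 4: (4,1)P 0/0 satisfied · (4,3)P 3/3 satisfied · (4,4)P 1/2 not · (4,6)Q 2/3 not · (4,7)Q 2/2 satisfied
Row 5: (5,2)P 2/2 satisfied · (5,3)P 2/2 satisfied · (5,5)Q 1/1 satisfied · (5,6)Q 3/3 satisfied · (5,7)Q 3/3 satisfied
Row 6: (6,1)P 1/1 satisfied · (6,2)P 2/2 satisfied · (6,7)Q 2/2 satisfied
Row 7: (7,3)P 1/1 satisfied · (7,4)P 2/2 satisfied · (7,5)P 2/2 satisfied · (7,6)P 1/2 not · (7,7)Q 1/2 not
Unsatisfied: (1,2), (1,3), (1,4), (1,5), (1,6), (2,4), (2,6), (2,7), (3,4), (3,5), (3,6), (4,4), (4,6), (7,6), (7,7) — 15 in total.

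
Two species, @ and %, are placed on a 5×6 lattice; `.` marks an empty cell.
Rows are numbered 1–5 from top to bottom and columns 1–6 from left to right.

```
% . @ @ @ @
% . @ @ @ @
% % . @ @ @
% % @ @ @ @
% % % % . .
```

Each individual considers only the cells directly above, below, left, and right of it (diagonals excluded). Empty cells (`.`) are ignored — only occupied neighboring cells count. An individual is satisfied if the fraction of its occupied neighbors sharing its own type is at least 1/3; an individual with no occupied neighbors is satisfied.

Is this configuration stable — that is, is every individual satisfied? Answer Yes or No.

Yes

(1,1)% 1/1 ✓
(1,3)@ 2/2 ✓
(1,4)@ 3/3 ✓
(1,5)@ 3/3 ✓
(1,6)@ 2/2 ✓
(2,1)% 2/2 ✓
(2,3)@ 2/2 ✓
(2,4)@ 4/4 ✓
(2,5)@ 4/4 ✓
(2,6)@ 3/3 ✓
(3,1)% 3/3 ✓
(3,2)% 2/2 ✓
(3,4)@ 3/3 ✓
(3,5)@ 4/4 ✓
(3,6)@ 3/3 ✓
(4,1)% 3/3 ✓
(4,2)% 3/4 ✓
(4,3)@ 1/3 ✓
(4,4)@ 3/4 ✓
(4,5)@ 3/3 ✓
(4,6)@ 2/2 ✓
(5,1)% 2/2 ✓
(5,2)% 3/3 ✓
(5,3)% 2/3 ✓
(5,4)% 1/2 ✓
All meet the threshold, so the configuration is stable.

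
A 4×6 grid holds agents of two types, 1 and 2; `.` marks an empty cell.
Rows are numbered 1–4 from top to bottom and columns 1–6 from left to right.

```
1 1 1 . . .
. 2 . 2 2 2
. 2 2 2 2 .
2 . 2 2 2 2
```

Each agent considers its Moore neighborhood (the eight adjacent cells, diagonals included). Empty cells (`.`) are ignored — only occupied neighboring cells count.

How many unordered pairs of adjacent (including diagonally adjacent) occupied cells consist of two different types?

Scan each occupied cell's neighbors to the right and below (and the two forward diagonals) so each pair is counted once.
From row 1: 4 unlike of 6 pairs (running 4/6).
From row 2: 0 unlike of 10 pairs (running 4/16).
From row 3: 0 unlike of 13 pairs (running 4/29).
From row 4: 0 unlike of 3 pairs (running 4/32).
Total adjacent occupied pairs: 32; unlike-type pairs: 4.

4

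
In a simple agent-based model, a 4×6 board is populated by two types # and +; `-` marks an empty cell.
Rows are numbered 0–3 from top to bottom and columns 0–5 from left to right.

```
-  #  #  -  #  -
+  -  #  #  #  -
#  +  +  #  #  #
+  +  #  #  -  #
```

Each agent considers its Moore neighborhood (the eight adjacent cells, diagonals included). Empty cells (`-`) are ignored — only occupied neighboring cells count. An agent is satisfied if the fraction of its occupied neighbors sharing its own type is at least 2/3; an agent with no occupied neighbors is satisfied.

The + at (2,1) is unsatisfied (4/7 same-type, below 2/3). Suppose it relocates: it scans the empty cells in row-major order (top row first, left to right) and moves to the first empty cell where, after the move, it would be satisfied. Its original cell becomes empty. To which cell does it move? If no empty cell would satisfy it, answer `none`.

none

Vacating (2,1). Empty cells in order:
  (0,0): 1/2 same-type → still unsatisfied.
  (0,3): 0/5 same-type → still unsatisfied.
  (0,5): 0/2 same-type → still unsatisfied.
  (1,1): 2/6 same-type → still unsatisfied.
  (1,5): 0/4 same-type → still unsatisfied.
  (3,4): 0/5 same-type → still unsatisfied.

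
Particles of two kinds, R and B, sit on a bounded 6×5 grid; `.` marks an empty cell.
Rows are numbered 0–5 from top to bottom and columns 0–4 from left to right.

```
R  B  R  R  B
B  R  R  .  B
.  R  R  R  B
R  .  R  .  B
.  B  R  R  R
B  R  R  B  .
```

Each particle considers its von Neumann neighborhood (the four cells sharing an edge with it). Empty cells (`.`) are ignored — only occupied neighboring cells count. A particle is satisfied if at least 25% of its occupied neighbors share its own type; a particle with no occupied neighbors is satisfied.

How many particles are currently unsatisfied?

(0,0)R 0/2 not
(0,1)B 0/3 not
(0,2)R 2/3 satisfied
(0,3)R 1/2 satisfied
(0,4)B 1/2 satisfied
(1,0)B 0/2 not
(1,1)R 2/4 satisfied
(1,2)R 3/3 satisfied
(1,4)B 2/2 satisfied
(2,1)R 2/2 satisfied
(2,2)R 4/4 satisfied
(2,3)R 1/2 satisfied
(2,4)B 2/3 satisfied
(3,0)R 0/0 satisfied
(3,2)R 2/2 satisfied
(3,4)B 1/2 satisfied
(4,1)B 0/2 not
(4,2)R 3/4 satisfied
(4,3)R 2/3 satisfied
(4,4)R 1/2 satisfied
(5,0)B 0/1 not
(5,1)R 1/3 satisfied
(5,2)R 2/3 satisfied
(5,3)B 0/2 not
Unsatisfied: (0,0), (0,1), (1,0), (4,1), (5,0), (5,3) — 6 in total.

6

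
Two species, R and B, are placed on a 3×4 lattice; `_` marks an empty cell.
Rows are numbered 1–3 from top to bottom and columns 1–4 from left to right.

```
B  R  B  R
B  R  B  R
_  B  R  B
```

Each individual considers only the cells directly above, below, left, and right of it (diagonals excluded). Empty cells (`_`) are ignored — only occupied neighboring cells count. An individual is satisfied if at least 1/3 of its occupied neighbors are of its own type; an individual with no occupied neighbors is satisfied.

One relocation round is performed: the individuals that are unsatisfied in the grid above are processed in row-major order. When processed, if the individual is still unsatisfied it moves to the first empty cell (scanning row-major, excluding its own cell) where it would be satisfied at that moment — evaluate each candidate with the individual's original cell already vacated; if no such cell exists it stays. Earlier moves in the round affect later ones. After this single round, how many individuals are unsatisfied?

1

Initially unsatisfied (in order): (2,2), (2,3), (3,2), (3,3), (3,4).
  (2,2): no empty cell satisfies it; stays.
  (2,3) → (3,1).
  (3,2): now satisfied by earlier moves; stays.
  (3,3) → (2,3).
  (3,4) → (3,3).
Resulting grid:
B R B R
B R R R
B B B _
Unsatisfied now: (1,3).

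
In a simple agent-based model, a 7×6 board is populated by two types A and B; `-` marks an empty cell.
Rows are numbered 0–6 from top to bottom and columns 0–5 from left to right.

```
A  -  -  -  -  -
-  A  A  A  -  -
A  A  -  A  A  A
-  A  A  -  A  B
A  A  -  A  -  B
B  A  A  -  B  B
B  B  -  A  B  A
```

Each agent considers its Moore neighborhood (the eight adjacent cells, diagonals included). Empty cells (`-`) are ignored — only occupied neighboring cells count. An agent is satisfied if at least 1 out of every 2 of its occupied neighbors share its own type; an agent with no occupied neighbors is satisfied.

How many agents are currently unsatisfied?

Row 0: (0,0)A 1/1 ✓
Row 1: (1,1)A 4/4 ✓ · (1,2)A 4/4 ✓ · (1,3)A 3/3 ✓
Row 2: (2,0)A 3/3 ✓ · (2,1)A 5/5 ✓ · (2,3)A 5/5 ✓ · (2,4)A 4/5 ✓ · (2,5)A 2/3 ✓
Row 3: (3,1)A 5/5 ✓ · (3,2)A 5/5 ✓ · (3,4)A 4/6 ✓ · (3,5)B 1/4 ✗
Row 4: (4,0)A 3/4 ✓ · (4,1)A 5/6 ✓ · (4,3)A 3/4 ✓ · (4,5)B 3/4 ✓
Row 5: (5,0)B 2/5 ✗ · (5,1)A 3/6 ✓ · (5,2)A 4/5 ✓ · (5,4)B 3/6 ✓ · (5,5)B 3/4 ✓
Row 6: (6,0)B 2/3 ✓ · (6,1)B 2/4 ✓ · (6,3)A 1/3 ✗ · (6,4)B 2/4 ✓ · (6,5)A 0/3 ✗
Unsatisfied: (3,5), (5,0), (6,3), (6,5) — 4 in total.

4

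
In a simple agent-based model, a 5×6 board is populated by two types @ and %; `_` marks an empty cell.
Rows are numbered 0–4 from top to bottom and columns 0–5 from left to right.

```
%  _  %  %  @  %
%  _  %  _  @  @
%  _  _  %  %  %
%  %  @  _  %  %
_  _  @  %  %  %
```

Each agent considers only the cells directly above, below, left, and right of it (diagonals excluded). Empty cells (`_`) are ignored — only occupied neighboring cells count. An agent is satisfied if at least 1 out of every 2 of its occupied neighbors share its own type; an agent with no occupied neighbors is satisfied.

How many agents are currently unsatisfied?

3

(0,0)% 1/1 satisfied
(0,2)% 2/2 satisfied
(0,3)% 1/2 satisfied
(0,4)@ 1/3 not
(0,5)% 0/2 not
(1,0)% 2/2 satisfied
(1,2)% 1/1 satisfied
(1,4)@ 2/3 satisfied
(1,5)@ 1/3 not
(2,0)% 2/2 satisfied
(2,3)% 1/1 satisfied
(2,4)% 3/4 satisfied
(2,5)% 2/3 satisfied
(3,0)% 2/2 satisfied
(3,1)% 1/2 satisfied
(3,2)@ 1/2 satisfied
(3,4)% 3/3 satisfied
(3,5)% 3/3 satisfied
(4,2)@ 1/2 satisfied
(4,3)% 1/2 satisfied
(4,4)% 3/3 satisfied
(4,5)% 2/2 satisfied
Unsatisfied: (0,4), (0,5), (1,5) — 3 in total.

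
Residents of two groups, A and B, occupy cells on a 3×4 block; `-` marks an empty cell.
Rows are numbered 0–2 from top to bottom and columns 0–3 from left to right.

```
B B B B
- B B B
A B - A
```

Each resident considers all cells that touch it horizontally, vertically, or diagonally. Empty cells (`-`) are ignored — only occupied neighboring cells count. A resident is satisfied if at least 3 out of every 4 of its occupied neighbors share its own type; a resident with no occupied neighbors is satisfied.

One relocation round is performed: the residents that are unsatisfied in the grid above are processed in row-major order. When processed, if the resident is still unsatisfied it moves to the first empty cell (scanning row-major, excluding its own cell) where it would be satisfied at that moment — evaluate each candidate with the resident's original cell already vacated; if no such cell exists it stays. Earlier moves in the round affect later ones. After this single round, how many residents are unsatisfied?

2

Initially unsatisfied (in order): (2,0), (2,1), (2,3).
  (2,0): no empty cell satisfies it; stays.
  (2,1) → (1,0).
  (2,3): no empty cell satisfies it; stays.
Resulting grid:
B B B B
B B B B
A - - A
Unsatisfied now: (2,0), (2,3).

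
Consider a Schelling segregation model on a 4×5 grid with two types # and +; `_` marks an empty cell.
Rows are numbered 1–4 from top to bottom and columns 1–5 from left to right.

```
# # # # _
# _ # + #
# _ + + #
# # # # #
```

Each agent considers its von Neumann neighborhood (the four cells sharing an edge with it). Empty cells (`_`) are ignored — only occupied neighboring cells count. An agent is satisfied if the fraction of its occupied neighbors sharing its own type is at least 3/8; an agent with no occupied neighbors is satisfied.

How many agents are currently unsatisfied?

3

Row 1: (1,1)# 2/2 ✓ · (1,2)# 2/2 ✓ · (1,3)# 3/3 ✓ · (1,4)# 1/2 ✓
Row 2: (2,1)# 2/2 ✓ · (2,3)# 1/3 ✗ · (2,4)+ 1/4 ✗ · (2,5)# 1/2 ✓
Row 3: (3,1)# 2/2 ✓ · (3,3)+ 1/3 ✗ · (3,4)+ 2/4 ✓ · (3,5)# 2/3 ✓
Row 4: (4,1)# 2/2 ✓ · (4,2)# 2/2 ✓ · (4,3)# 2/3 ✓ · (4,4)# 2/3 ✓ · (4,5)# 2/2 ✓
Unsatisfied: (2,3), (2,4), (3,3) — 3 in total.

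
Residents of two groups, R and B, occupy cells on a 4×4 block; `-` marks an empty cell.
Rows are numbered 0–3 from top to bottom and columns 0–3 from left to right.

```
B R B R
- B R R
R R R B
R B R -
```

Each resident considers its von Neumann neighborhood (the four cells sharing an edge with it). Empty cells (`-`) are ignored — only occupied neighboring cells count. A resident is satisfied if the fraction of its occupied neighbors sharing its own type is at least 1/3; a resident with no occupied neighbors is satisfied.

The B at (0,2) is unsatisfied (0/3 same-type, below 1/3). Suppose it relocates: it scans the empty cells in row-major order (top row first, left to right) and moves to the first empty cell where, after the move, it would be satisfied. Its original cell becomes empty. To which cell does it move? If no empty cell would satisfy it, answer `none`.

Vacating (0,2). Empty cells in order:
  (1,0): 2/3 same-type → satisfied — stop here.

(1,0)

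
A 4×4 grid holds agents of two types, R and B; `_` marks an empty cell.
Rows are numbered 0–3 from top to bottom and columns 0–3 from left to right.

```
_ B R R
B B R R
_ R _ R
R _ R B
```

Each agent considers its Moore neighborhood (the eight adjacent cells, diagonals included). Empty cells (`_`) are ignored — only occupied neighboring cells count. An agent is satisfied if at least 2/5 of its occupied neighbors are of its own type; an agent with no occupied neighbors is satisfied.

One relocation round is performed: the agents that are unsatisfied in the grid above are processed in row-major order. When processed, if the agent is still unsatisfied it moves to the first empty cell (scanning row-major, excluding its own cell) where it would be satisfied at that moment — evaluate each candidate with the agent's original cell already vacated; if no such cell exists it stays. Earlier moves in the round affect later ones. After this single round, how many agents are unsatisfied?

0

Initially unsatisfied (in order): (3,3).
  (3,3) → (0,0).
Resulting grid:
B B R R
B B R R
_ R _ R
R _ R _
All satisfied now.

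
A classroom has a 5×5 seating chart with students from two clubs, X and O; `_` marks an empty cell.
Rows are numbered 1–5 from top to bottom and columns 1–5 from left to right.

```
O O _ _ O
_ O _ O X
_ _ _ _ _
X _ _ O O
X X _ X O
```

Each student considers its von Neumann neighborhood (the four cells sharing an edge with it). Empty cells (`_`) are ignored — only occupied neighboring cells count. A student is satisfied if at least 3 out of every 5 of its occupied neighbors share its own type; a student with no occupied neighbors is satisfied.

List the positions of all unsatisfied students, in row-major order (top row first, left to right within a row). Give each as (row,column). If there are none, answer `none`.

(1,1)O 1/1 ok
(1,2)O 2/2 ok
(1,5)O 0/1 unhappy
(2,2)O 1/1 ok
(2,4)O 0/1 unhappy
(2,5)X 0/2 unhappy
(4,1)X 1/1 ok
(4,4)O 1/2 unhappy
(4,5)O 2/2 ok
(5,1)X 2/2 ok
(5,2)X 1/1 ok
(5,4)X 0/2 unhappy
(5,5)O 1/2 unhappy

(1,5), (2,4), (2,5), (4,4), (5,4), (5,5)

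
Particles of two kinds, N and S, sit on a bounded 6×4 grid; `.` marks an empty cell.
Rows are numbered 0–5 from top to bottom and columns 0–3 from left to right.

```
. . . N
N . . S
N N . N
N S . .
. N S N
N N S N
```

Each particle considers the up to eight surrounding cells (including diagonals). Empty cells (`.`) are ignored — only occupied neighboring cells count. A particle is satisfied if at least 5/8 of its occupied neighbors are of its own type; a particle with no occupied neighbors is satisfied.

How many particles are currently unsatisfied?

10

Row 0: (0,3)N 0/1 ✗
Row 1: (1,0)N 2/2 ✓ · (1,3)S 0/2 ✗
Row 2: (2,0)N 3/4 ✓ · (2,1)N 3/4 ✓ · (2,3)N 0/1 ✗
Row 3: (3,0)N 3/4 ✓ · (3,1)S 1/5 ✗
Row 4: (4,1)N 3/6 ✗ · (4,2)S 2/6 ✗ · (4,3)N 1/3 ✗
Row 5: (5,0)N 2/2 ✓ · (5,1)N 2/4 ✗ · (5,2)S 1/5 ✗ · (5,3)N 1/3 ✗
Unsatisfied: (0,3), (1,3), (2,3), (3,1), (4,1), (4,2), (4,3), (5,1), (5,2), (5,3) — 10 in total.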